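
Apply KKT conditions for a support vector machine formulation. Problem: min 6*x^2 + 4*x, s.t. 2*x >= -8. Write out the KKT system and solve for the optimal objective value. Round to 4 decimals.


Step 1: Try lambda = 0 (constraint inactive).
Stationarity: 2*6*x + 4 = 0
x* = -4/(2*6) = -1/3 = -0.3333 (rounded; the exact value -1/3 is used below)
Check constraint: 2*-0.3333 = -0.6666 >= -8 -- satisfied.
Step 2: Compute optimal value.
f(x*) = 6*(-1/3)^2 + 4*(-1/3) = -0.6667


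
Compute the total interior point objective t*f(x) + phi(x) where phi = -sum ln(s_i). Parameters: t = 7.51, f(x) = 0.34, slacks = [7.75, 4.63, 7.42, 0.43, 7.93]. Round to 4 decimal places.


Step 1: Compute log-barrier.
ln values: [2.0477, 1.5326, 2.0042, -0.844, 2.0707]
phi = -(2.0477 + 1.5326 + 2.0042 - 0.844 + 2.0707) = -6.8111
Step 2: Compute augmented objective.
t*f(x) = 7.51*0.34 = 2.5534
Total = 2.5534 - 6.8111 = -4.2577


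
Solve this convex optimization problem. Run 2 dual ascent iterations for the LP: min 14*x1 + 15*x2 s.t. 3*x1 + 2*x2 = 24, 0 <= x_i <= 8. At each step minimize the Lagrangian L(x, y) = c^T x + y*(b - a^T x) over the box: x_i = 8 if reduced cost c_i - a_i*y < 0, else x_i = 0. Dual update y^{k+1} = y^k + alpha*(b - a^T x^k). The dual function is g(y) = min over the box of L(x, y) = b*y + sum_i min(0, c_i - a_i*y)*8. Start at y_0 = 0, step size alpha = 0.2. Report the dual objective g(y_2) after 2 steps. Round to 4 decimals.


Dual ascent for LP: min 14*x1 + 15*x2, 3*x1 + 2*x2 = 24, 0 <= x_i <= 8
Step 1: y^k = 0.0, reduced costs: (14.0, 15.0)
  x^k = (0.0, 0.0), subgradient = b - a^T x = 24.0
  y^{k+1} = 0.0 + 0.2*24.0 = 4.8
Step 2: y^k = 4.8, reduced costs: (-0.4, 5.4)
  x^k = (8.0, 0.0), subgradient = b - a^T x = 0.0
  y^{k+1} = 4.8 + 0.2*0.0 = 4.8
Dual objective at y_2 = 4.8: reduced costs (-0.4, 5.4), box minimizer x = (8.0, 0.0)
g(y_2) = b*y + (c1 - a1*y)*x1 + (c2 - a2*y)*x2 = 24*4.8 + (-0.4)*8.0 + 5.4*0.0 = 115.2 - 3.2 + 0.0 = 112.0


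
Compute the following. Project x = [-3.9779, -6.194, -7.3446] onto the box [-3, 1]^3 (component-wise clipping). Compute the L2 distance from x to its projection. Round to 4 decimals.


Project each component onto [-3, 1].
clip(-3.9779) = -3.0, clip(-6.194) = -3.0, clip(-7.3446) = -3.0
Projection = [-3.0, -3.0, -3.0]
Squared diffs: [0.9563, 10.2016, 18.8755]
Distance = sqrt(30.0334) = 5.4803


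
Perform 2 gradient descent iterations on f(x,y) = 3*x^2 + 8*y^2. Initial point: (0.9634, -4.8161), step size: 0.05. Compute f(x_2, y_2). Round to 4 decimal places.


Gradient descent on f(x,y) = 3*x^2 + 8*y^2.
Starting point: (0.9634, -4.8161), alpha = 0.05
Step 1: grad_x = 2*3*0.9634 = 5.7804, grad_y = 2*8*-4.8161 = -77.0576
  x_1 = 0.9634 - 0.05*5.7804 = 0.6744
  y_1 = -4.8161 - 0.05*-77.0576 = -0.9632
Step 2: grad_x = 2*3*0.6744 = 4.0463, grad_y = 2*8*-0.9632 = -15.4115
  x_2 = 0.6744 - 0.05*4.0463 = 0.4721
  y_2 = -0.9632 - 0.05*-15.4115 = -0.1926
f(0.4721, -0.1926) = 3*0.4721^2 + 8*(-0.1926)^2 = 0.9654


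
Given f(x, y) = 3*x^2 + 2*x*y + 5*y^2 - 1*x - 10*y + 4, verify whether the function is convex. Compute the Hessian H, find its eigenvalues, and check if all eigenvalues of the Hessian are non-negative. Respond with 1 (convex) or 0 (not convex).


The Hessian of f(x,y) = 3*x^2 + 2*x*y + 5*y^2 - 1*x - 10*y + 4 is:
H = [[6, 2], [2, 10]]
Trace = 6 + 10 = 16
Determinant = 6*10 - (2)^2 = 56
Discriminant = (16)^2 - 4*56 = 32.0
Eigenvalues: lambda_1 = 5.1716, lambda_2 = 10.8284
The function is convex.

1


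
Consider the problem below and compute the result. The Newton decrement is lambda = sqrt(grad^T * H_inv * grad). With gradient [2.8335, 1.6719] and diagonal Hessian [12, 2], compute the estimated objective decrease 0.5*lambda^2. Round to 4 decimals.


Step 1: H is diagonal, so H^(-1) * g = [0.2361, 0.836].
Step 2: g^T H^(-1) g = sum_i g_i^2 / H_ii
  = (2.8335)^2/12 + (1.6719)^2/2
  = 0.6691 + 1.3976 = 2.0667
Step 3: Objective decrease = 0.5 * g^T H^(-1) g = 1.0333


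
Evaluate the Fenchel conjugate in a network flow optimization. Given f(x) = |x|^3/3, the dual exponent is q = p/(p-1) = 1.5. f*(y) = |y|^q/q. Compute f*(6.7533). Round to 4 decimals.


The conjugate exponent q satisfies 1/p + 1/q = 1.
p = 3, so q = 3/(3 - 1) = 1.5
|y|^q = 6.7533^1.5 = 17.5499
f*(6.7533) = 17.5499 / 1.5 = 11.6999


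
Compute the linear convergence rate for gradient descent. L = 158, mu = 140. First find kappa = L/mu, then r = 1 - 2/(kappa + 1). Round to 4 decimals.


Step 1: Compute the condition number.
kappa = L/mu = 158/140 = 1.1286
Step 2: Compute the convergence rate.
r = 1 - 2/(kappa + 1) = 1 - 2*mu/(L + mu) = (L - mu)/(L + mu) = 18/298 = 0.0604


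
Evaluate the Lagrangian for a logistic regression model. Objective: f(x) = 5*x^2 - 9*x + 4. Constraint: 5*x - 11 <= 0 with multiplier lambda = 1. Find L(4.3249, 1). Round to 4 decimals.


Step 1: Evaluate f(x).
f(4.3249) = 5*4.3249^2 - 9*4.3249 + 4 = 58.5997
Step 2: Evaluate g(x).
g(4.3249) = 5*4.3249 - 11 = 10.6245
Step 3: Compute Lagrangian.
L = 58.5997 + 1*10.6245 = 69.2242


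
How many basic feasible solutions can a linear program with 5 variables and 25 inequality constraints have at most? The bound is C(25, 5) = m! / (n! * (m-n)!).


Each vertex corresponds to some choice of n active constraints out of m, so the number of vertices is at most C(m, n) = m! / (n!(m-n)!).
m = 25, n = 5
Numerator: 25 * 24 * 23 * 22 * 21
Denominator: 5! = 120
C(25, 5) = 53130


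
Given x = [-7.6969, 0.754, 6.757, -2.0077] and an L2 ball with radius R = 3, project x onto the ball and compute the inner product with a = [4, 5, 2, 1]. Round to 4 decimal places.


Step 1: Compute ||x|| (intermediates to 6 decimals).
||x|| = sqrt((-7.6969)^2 + 0.754^2 + 6.757^2 + (-2.0077)^2) = 10.464162
Step 2: Project.
Since ||x|| > R, scale = R/||x|| = 3/10.464162 = 0.286693, proj(x) = scale * x
proj(x) = [-2.206647, 0.216167, 1.937185, -0.575594]
Step 3: Dot product.
a^T * proj(x) = 4*(-2.206647) + 5*0.216167 + 2*1.937185 + 1*(-0.575594) = -4.447


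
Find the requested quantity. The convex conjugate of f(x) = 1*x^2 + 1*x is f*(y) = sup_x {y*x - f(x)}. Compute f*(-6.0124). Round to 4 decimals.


f*(y) = sup_x {y*x - a*x^2 - b*x} = sup_x {(y-b)*x - a*x^2}
FOC: (y - b) - 2a*x = 0 => x* = (y - b)/(2a)
x* = (-6.0124 - 1)/(2*1) = -3.5062
f*(-6.0124) = (y-b)^2/(4a) = (-6.0124 - 1)^2/(4*1)
= 49.1738/4 = 12.2934


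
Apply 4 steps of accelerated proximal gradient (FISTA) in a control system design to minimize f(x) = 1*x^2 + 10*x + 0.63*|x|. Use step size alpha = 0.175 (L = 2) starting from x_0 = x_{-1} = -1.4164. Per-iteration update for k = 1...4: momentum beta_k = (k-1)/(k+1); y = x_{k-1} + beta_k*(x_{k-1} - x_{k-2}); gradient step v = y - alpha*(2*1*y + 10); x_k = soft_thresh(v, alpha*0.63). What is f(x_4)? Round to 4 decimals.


FISTA on f(x) = 1*x^2 + 10*x + 0.63*|x|
L = 2, alpha = 0.175
Iteration 1: beta = 0.0, y = -1.4164 + 0.0*(-1.4164 + 1.4164) = -1.4164
  grad(y) = 7.1672, v = y - alpha*grad = -2.6707
  prox(v) = soft_thresh(-2.6707, 0.1103) = -2.5604
Iteration 2: beta = 0.3333, y = -2.5604 + 0.3333*(-2.5604 + 1.4164) = -2.9417
  grad(y) = 4.1165, v = y - alpha*grad = -3.6621
  prox(v) = soft_thresh(-3.6621, 0.1103) = -3.5519
Iteration 3: beta = 0.5, y = -3.5519 + 0.5*(-3.5519 + 2.5604) = -4.0476
  grad(y) = 1.9048, v = y - alpha*grad = -4.381
  prox(v) = soft_thresh(-4.381, 0.1103) = -4.2707
Iteration 4: beta = 0.6, y = -4.2707 + 0.6*(-4.2707 + 3.5519) = -4.702
  grad(y) = 0.596, v = y - alpha*grad = -4.8063
  prox(v) = soft_thresh(-4.8063, 0.1103) = -4.696
f(x_4) = 1*(-4.696)^2 + 10*(-4.696) + 0.63*|-4.696| = -21.9491


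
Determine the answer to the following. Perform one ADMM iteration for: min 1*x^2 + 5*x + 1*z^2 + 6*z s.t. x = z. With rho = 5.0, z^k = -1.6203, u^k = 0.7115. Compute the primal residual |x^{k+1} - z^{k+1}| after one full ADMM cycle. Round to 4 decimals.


ADMM iteration with rho = 5.0, z^k = -1.6203, u^k = 0.7115
Step 1: x-update.
Minimize 1*x^2 + 5*x + (5.0/2)*(x + 1.6203 + 0.7115)^2
FOC: (2*1 + 5.0)*x = -5 + 5.0*(-1.6203 - 0.7115)
x^{k+1} = -2.3799
Step 2: z-update.
Minimize 1*z^2 + 6*z + (5.0/2)*(-2.3799 - z + 0.7115)^2
FOC: (2*1 + 5.0)*z = -6 + 5.0*(-2.3799 + 0.7115)
z^{k+1} = -2.0488
Step 3: u-update.
u^{k+1} = 0.7115 - 2.3799 + 2.0488 = 0.3805
Step 4: Primal residual = |-2.3799 + 2.0488| = 0.331


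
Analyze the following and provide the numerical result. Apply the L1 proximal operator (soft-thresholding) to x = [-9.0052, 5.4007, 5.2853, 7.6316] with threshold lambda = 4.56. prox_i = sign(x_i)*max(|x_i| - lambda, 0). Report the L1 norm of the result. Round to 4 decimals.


Soft-thresholding with lambda = 4.56:
prox(-9.0052) = sign(-9.0052)*max(|-9.0052| - 4.56, 0) = -4.4452
prox(5.4007) = sign(5.4007)*max(|5.4007| - 4.56, 0) = 0.8407
prox(5.2853) = sign(5.2853)*max(|5.2853| - 4.56, 0) = 0.7253
prox(7.6316) = sign(7.6316)*max(|7.6316| - 4.56, 0) = 3.0716
prox(x) = [-4.4452, 0.8407, 0.7253, 3.0716]
||prox(x)||_1 = 4.4452 + 0.8407 + 0.7253 + 3.0716 = 9.0828


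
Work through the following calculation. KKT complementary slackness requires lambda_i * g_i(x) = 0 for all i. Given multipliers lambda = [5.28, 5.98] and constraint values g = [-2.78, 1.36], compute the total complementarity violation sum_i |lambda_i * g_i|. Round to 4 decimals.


KKT complementary slackness check:
lambda_1 * g_1 = 5.28 * -2.78 = -14.6784
lambda_2 * g_2 = 5.98 * 1.36 = 8.1328
Total violation = 14.6784 + 8.1328 = 22.8112


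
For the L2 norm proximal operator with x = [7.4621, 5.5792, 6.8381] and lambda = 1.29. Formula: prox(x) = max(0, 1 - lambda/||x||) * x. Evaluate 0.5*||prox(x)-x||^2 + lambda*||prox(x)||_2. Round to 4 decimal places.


Step 1: Compute ||x||.
||x|| = 11.5572
Step 2: Compute scaling factor.
scale = max(0, 1 - 1.29/11.5572) = 0.8884
Step 3: prox(x) = [6.6292, 4.9565, 6.0748]
||prox(x)|| = 10.2672
Step 4: Proximal objective.
0.5*||prox-x||^2 = 0.8321
lambda*||prox|| = 13.2447
Total = 14.0768


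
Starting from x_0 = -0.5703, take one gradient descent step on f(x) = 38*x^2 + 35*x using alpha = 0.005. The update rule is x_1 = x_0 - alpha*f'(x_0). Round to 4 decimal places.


We compute the gradient at x_0 and apply the update.
f'(x) = 76*x + 35
f'(-0.5703) = 76*-0.5703 + 35 = -8.3428
x_1 = -0.5703 - 0.005*-8.3428 = -0.5286


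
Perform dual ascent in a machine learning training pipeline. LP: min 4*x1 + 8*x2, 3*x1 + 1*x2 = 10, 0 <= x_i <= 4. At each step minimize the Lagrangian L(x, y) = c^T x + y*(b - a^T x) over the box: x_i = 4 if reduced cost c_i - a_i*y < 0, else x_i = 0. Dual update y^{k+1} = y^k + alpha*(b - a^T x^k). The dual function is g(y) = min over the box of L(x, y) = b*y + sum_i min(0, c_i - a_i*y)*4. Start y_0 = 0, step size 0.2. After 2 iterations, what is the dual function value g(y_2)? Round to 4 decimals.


Dual ascent for LP: min 4*x1 + 8*x2, 3*x1 + 1*x2 = 10, 0 <= x_i <= 4
Step 1: y^k = 0.0, reduced costs: (4.0, 8.0)
  x^k = (0.0, 0.0), subgradient = b - a^T x = 10.0
  y^{k+1} = 0.0 + 0.2*10.0 = 2.0
Step 2: y^k = 2.0, reduced costs: (-2.0, 6.0)
  x^k = (4.0, 0.0), subgradient = b - a^T x = -2.0
  y^{k+1} = 2.0 + 0.2*-2.0 = 1.6
Dual objective at y_2 = 1.6: reduced costs (-0.8, 6.4), box minimizer x = (4.0, 0.0)
g(y_2) = b*y + (c1 - a1*y)*x1 + (c2 - a2*y)*x2 = 10*1.6 + (-0.8)*4.0 + 6.4*0.0 = 16.0 - 3.2 + 0.0 = 12.8


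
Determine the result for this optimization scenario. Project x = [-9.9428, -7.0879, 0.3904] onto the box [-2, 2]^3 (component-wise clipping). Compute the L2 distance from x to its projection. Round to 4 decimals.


Project each component onto [-2, 2].
clip(-9.9428) = -2.0, clip(-7.0879) = -2.0, clip(0.3904) = 0.3904
Projection = [-2.0, -2.0, 0.3904]
Squared diffs: [63.0881, 25.8867, 0.0]
Distance = sqrt(88.9748) = 9.4326


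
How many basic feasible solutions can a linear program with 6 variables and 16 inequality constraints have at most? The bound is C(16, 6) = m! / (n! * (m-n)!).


Each vertex corresponds to some choice of n active constraints out of m, so the number of vertices is at most C(m, n) = m! / (n!(m-n)!).
m = 16, n = 6
Numerator: 16 * 15 * 14 * 13 * 12 * 11
Denominator: 6! = 720
C(16, 6) = 8008


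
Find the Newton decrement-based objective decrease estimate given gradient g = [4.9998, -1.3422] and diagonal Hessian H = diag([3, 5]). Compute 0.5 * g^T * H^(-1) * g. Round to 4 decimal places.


Step 1: H is diagonal, so H^(-1) * g = [1.6666, -0.2684].
Step 2: g^T H^(-1) g = sum_i g_i^2 / H_ii
  = (4.9998)^2/3 + (-1.3422)^2/5
  = 8.3327 + 0.3603 = 8.693
Step 3: Objective decrease = 0.5 * g^T H^(-1) g = 4.3465


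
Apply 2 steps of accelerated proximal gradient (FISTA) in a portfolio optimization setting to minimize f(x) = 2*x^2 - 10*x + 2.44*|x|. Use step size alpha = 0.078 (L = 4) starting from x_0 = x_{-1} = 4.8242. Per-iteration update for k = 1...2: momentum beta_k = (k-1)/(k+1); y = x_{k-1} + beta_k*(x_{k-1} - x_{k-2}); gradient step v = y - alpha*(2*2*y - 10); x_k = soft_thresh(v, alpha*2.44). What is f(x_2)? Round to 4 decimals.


FISTA on f(x) = 2*x^2 - 10*x + 2.44*|x|
L = 4, alpha = 0.078
Iteration 1: beta = 0.0, y = 4.8242 + 0.0*(4.8242 - 4.8242) = 4.8242
  grad(y) = 9.2968, v = y - alpha*grad = 4.099
  prox(v) = soft_thresh(4.099, 0.1903) = 3.9087
Iteration 2: beta = 0.3333, y = 3.9087 + 0.3333*(3.9087 - 4.8242) = 3.6036
  grad(y) = 4.4143, v = y - alpha*grad = 3.2593
  prox(v) = soft_thresh(3.2593, 0.1903) = 3.0689
f(x_2) = 2*3.0689^2 - 10*3.0689 + 2.44*|3.0689| = -4.3644


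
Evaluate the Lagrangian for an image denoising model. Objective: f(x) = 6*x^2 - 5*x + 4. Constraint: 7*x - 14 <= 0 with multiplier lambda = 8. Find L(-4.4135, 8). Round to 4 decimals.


Step 1: Evaluate f(x).
f(-4.4135) = 6*(-4.4135)^2 - 5*(-4.4135) + 4 = 142.9414
Step 2: Evaluate g(x).
g(-4.4135) = 7*-4.4135 - 14 = -44.8945
Step 3: Compute Lagrangian.
L = 142.9414 + 8*-44.8945 = -216.2146


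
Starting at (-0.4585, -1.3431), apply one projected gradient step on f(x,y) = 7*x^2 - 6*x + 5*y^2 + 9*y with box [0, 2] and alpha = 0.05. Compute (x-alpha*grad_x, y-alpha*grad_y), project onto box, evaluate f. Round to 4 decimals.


Step 1: Compute gradient at (-0.4585, -1.3431).
grad_x = 2*7*-0.4585 - 6 = -12.419
grad_y = 2*5*-1.3431 + 9 = -4.431
Step 2: Gradient step.
x_raw = -0.4585 - 0.05*-12.419 = 0.1625
y_raw = -1.3431 - 0.05*-4.431 = -1.1216
Step 3: Project onto [0, 2].
x_proj = clip(0.1625) = 0.1625
y_proj = clip(-1.1216) = 0.0
Step 4: Evaluate f.
f(0.1625, 0.0) = -0.79


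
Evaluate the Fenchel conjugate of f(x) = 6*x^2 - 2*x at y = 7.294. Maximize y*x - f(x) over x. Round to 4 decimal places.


f*(y) = sup_x {y*x - a*x^2 - b*x} = sup_x {(y-b)*x - a*x^2}
FOC: (y - b) - 2a*x = 0 => x* = (y - b)/(2a)
x* = (7.294 + 2)/(2*6) = 0.7745
f*(7.294) = (y-b)^2/(4a) = (7.294 + 2)^2/(4*6)
= 86.3784/24 = 3.5991


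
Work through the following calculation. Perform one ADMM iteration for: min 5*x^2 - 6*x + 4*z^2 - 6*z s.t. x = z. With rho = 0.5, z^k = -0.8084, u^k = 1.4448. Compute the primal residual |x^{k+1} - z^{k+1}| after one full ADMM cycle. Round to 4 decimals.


ADMM iteration with rho = 0.5, z^k = -0.8084, u^k = 1.4448
Step 1: x-update.
Minimize 5*x^2 - 6*x + (0.5/2)*(x + 0.8084 + 1.4448)^2
FOC: (2*5 + 0.5)*x = 6 + 0.5*(-0.8084 - 1.4448)
x^{k+1} = 0.4641
Step 2: z-update.
Minimize 4*z^2 - 6*z + (0.5/2)*(0.4641 - z + 1.4448)^2
FOC: (2*4 + 0.5)*z = 6 + 0.5*(0.4641 + 1.4448)
z^{k+1} = 0.8182
Step 3: u-update.
u^{k+1} = 1.4448 + 0.4641 - 0.8182 = 1.0908
Step 4: Primal residual = |0.4641 - 0.8182| = 0.354


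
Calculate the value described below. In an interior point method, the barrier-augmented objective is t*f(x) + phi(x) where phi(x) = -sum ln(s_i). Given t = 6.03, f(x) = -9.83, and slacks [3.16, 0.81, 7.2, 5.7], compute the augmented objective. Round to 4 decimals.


Step 1: Compute log-barrier.
ln values: [1.1506, -0.2107, 1.9741, 1.7405]
phi = -(1.1506 - 0.2107 + 1.9741 + 1.7405) = -4.6544
Step 2: Compute augmented objective.
t*f(x) = 6.03*-9.83 = -59.2749
Total = -59.2749 - 4.6544 = -63.9293


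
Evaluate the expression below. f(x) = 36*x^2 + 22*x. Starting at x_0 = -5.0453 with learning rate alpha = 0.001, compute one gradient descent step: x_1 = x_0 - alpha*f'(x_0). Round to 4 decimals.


We compute the gradient at x_0 and apply the update.
f'(x) = 72*x + 22
f'(-5.0453) = 72*-5.0453 + 22 = -341.2616
x_1 = -5.0453 - 0.001*-341.2616 = -4.704


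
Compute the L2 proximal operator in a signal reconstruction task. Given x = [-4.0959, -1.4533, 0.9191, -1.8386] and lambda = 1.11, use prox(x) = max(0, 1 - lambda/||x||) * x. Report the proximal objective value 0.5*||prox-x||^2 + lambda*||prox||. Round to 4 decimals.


Step 1: Compute ||x||.
||x|| = 4.8077
Step 2: Compute scaling factor.
scale = max(0, 1 - 1.11/4.8077) = 0.7691
Step 3: prox(x) = [-3.1502, -1.1178, 0.7069, -1.4141]
||prox(x)|| = 3.6977
Step 4: Proximal objective.
0.5*||prox-x||^2 = 0.6161
lambda*||prox|| = 4.1044
Total = 4.7205


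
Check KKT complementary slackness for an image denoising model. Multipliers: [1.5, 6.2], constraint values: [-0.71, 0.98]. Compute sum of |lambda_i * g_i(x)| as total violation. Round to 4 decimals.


KKT complementary slackness check:
lambda_1 * g_1 = 1.5 * -0.71 = -1.065
lambda_2 * g_2 = 6.2 * 0.98 = 6.076
Total violation = 1.065 + 6.076 = 7.141


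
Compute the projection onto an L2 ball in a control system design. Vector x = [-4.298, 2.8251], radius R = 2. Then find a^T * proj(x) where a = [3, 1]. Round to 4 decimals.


Step 1: Compute ||x|| (intermediates to 6 decimals).
||x|| = sqrt((-4.298)^2 + 2.8251^2) = 5.143345
Step 2: Project.
Since ||x|| > R, scale = R/||x|| = 2/5.143345 = 0.388852, proj(x) = scale * x
proj(x) = [-1.671286, 1.098546]
Step 3: Dot product.
a^T * proj(x) = 3*(-1.671286) + 1*1.098546 = -3.9153


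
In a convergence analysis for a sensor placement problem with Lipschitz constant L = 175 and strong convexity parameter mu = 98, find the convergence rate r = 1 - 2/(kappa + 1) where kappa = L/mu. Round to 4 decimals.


Step 1: Compute the condition number.
kappa = L/mu = 175/98 = 1.7857
Step 2: Compute the convergence rate.
r = 1 - 2/(kappa + 1) = 1 - 2*mu/(L + mu) = (L - mu)/(L + mu) = 77/273 = 0.2821


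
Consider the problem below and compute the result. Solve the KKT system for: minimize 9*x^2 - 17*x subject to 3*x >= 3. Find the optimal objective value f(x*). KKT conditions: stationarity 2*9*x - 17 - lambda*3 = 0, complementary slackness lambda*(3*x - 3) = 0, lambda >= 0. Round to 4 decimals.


Step 1: Try lambda = 0 (constraint inactive).
x_unc = 17/(2*9) = 0.9444
Check: 3*0.9444 = 2.8332 < 3 -- violated!
Step 2: Constraint must be active: 3*x = 3
x* = 3/3 = 1.0
lambda = (2*9*1.0 - 17)/3 = 0.3333
Step 3: Compute optimal value.
f(x*) = 9*1.0^2 - 17*1.0 = -8.0


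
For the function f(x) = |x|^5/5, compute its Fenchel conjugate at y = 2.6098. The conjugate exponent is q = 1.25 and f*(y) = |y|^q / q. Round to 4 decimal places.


The conjugate exponent q satisfies 1/p + 1/q = 1.
p = 5, so q = 5/(5 - 1) = 1.25
|y|^q = 2.6098^1.25 = 3.3171
f*(2.6098) = 3.3171 / 1.25 = 2.6537


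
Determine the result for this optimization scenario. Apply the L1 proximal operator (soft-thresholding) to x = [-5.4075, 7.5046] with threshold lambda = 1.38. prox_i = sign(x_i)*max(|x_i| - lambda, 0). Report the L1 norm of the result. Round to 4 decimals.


Soft-thresholding with lambda = 1.38:
prox(-5.4075) = sign(-5.4075)*max(|-5.4075| - 1.38, 0) = -4.0275
prox(7.5046) = sign(7.5046)*max(|7.5046| - 1.38, 0) = 6.1246
prox(x) = [-4.0275, 6.1246]
||prox(x)||_1 = 4.0275 + 6.1246 = 10.1521


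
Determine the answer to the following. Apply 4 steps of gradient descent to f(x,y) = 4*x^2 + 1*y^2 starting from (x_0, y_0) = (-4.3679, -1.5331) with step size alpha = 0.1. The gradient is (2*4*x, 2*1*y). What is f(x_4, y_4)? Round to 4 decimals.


Gradient descent on f(x,y) = 4*x^2 + 1*y^2.
Starting point: (-4.3679, -1.5331), alpha = 0.1
Step 1: grad_x = 2*4*-4.3679 = -34.9432, grad_y = 2*1*-1.5331 = -3.0662
  x_1 = -4.3679 - 0.1*-34.9432 = -0.8736
  y_1 = -1.5331 - 0.1*-3.0662 = -1.2265
Step 2: grad_x = 2*4*-0.8736 = -6.9886, grad_y = 2*1*-1.2265 = -2.453
  x_2 = -0.8736 - 0.1*-6.9886 = -0.1747
  y_2 = -1.2265 - 0.1*-2.453 = -0.9812
Step 3: grad_x = 2*4*-0.1747 = -1.3977, grad_y = 2*1*-0.9812 = -1.9624
  x_3 = -0.1747 - 0.1*-1.3977 = -0.0349
  y_3 = -0.9812 - 0.1*-1.9624 = -0.7849
Step 4: grad_x = 2*4*-0.0349 = -0.2795, grad_y = 2*1*-0.7849 = -1.5699
  x_4 = -0.0349 - 0.1*-0.2795 = -0.007
  y_4 = -0.7849 - 0.1*-1.5699 = -0.628
f(-0.007, -0.628) = 4*(-0.007)^2 + 1*(-0.628)^2 = 0.3945


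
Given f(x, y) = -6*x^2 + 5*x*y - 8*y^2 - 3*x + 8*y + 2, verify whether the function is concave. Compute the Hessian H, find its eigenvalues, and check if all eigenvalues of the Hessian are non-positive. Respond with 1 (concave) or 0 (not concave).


The Hessian of f(x,y) = -6*x^2 + 5*x*y - 8*y^2 - 3*x + 8*y + 2 is:
H = [[-12, 5], [5, -16]]
Trace = -12 - 16 = -28
Determinant = -12*-16 - (5)^2 = 167
Discriminant = (-28)^2 - 4*167 = 116.0
Eigenvalues: lambda_1 = -19.3852, lambda_2 = -8.6148
The function is concave.

1


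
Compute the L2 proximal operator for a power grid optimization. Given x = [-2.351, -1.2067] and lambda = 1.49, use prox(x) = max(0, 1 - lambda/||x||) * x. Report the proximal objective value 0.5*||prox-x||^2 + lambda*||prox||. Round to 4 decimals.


Step 1: Compute ||x||.
||x|| = 2.6426
Step 2: Compute scaling factor.
scale = max(0, 1 - 1.49/2.6426) = 0.4362
Step 3: prox(x) = [-1.0254, -0.5263]
||prox(x)|| = 1.1526
Step 4: Proximal objective.
0.5*||prox-x||^2 = 1.1101
lambda*||prox|| = 1.7174
Total = 2.8274


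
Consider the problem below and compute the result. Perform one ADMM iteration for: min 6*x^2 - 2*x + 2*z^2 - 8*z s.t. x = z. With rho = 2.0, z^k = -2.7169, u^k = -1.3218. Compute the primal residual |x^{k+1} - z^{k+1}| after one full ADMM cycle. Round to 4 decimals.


ADMM iteration with rho = 2.0, z^k = -2.7169, u^k = -1.3218
Step 1: x-update.
Minimize 6*x^2 - 2*x + (2.0/2)*(x + 2.7169 - 1.3218)^2
FOC: (2*6 + 2.0)*x = 2 + 2.0*(-2.7169 + 1.3218)
x^{k+1} = -0.0564
Step 2: z-update.
Minimize 2*z^2 - 8*z + (2.0/2)*(-0.0564 - z - 1.3218)^2
FOC: (2*2 + 2.0)*z = 8 + 2.0*(-0.0564 - 1.3218)
z^{k+1} = 0.8739
Step 3: u-update.
u^{k+1} = -1.3218 - 0.0564 - 0.8739 = -2.2522
Step 4: Primal residual = |-0.0564 - 0.8739| = 0.9304


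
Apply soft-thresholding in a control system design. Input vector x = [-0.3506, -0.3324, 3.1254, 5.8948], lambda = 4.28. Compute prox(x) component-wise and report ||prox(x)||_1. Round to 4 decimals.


Soft-thresholding with lambda = 4.28:
prox(-0.3506) = sign(-0.3506)*max(|-0.3506| - 4.28, 0) = 0.0
prox(-0.3324) = sign(-0.3324)*max(|-0.3324| - 4.28, 0) = 0.0
prox(3.1254) = sign(3.1254)*max(|3.1254| - 4.28, 0) = 0.0
prox(5.8948) = sign(5.8948)*max(|5.8948| - 4.28, 0) = 1.6148
prox(x) = [0.0, 0.0, 0.0, 1.6148]
||prox(x)||_1 = 0.0 + 0.0 + 0.0 + 1.6148 = 1.6148


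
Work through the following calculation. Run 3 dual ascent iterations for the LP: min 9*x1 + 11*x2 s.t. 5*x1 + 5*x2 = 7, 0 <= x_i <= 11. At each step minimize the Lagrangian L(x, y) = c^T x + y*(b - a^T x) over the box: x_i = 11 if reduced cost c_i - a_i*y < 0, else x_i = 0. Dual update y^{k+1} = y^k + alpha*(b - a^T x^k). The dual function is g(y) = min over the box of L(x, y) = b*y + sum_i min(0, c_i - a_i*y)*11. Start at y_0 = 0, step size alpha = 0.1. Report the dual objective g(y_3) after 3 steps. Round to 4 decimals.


Dual ascent for LP: min 9*x1 + 11*x2, 5*x1 + 5*x2 = 7, 0 <= x_i <= 11
Step 1: y^k = 0.0, reduced costs: (9.0, 11.0)
  x^k = (0.0, 0.0), subgradient = b - a^T x = 7.0
  y^{k+1} = 0.0 + 0.1*7.0 = 0.7
Step 2: y^k = 0.7, reduced costs: (5.5, 7.5)
  x^k = (0.0, 0.0), subgradient = b - a^T x = 7.0
  y^{k+1} = 0.7 + 0.1*7.0 = 1.4
Step 3: y^k = 1.4, reduced costs: (2.0, 4.0)
  x^k = (0.0, 0.0), subgradient = b - a^T x = 7.0
  y^{k+1} = 1.4 + 0.1*7.0 = 2.1
Dual objective at y_3 = 2.1: reduced costs (-1.5, 0.5), box minimizer x = (11.0, 0.0)
g(y_3) = b*y + (c1 - a1*y)*x1 + (c2 - a2*y)*x2 = 7*2.1 + (-1.5)*11.0 + 0.5*0.0 = 14.7 - 16.5 + 0.0 = -1.8


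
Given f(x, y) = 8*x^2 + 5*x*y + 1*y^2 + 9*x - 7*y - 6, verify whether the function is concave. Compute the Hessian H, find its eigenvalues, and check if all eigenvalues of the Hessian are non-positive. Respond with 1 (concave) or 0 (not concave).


The Hessian of f(x,y) = 8*x^2 + 5*x*y + 1*y^2 + 9*x - 7*y - 6 is:
H = [[16, 5], [5, 2]]
Trace = 16 + 2 = 18
Determinant = 16*2 - (5)^2 = 7
Discriminant = (18)^2 - 4*7 = 296.0
Eigenvalues: lambda_1 = 0.3977, lambda_2 = 17.6023
The function is not concave.

0


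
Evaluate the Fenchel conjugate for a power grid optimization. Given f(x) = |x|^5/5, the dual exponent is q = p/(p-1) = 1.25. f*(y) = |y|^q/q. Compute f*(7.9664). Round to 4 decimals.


The conjugate exponent q satisfies 1/p + 1/q = 1.
p = 5, so q = 5/(5 - 1) = 1.25
|y|^q = 7.9664^1.25 = 13.3837
f*(7.9664) = 13.3837 / 1.25 = 10.707


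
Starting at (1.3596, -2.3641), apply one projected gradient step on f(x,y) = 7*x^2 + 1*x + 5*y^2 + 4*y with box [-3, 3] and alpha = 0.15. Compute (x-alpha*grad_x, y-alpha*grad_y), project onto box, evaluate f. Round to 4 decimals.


Step 1: Compute gradient at (1.3596, -2.3641).
grad_x = 2*7*1.3596 + 1 = 20.0344
grad_y = 2*5*-2.3641 + 4 = -19.641
Step 2: Gradient step.
x_raw = 1.3596 - 0.15*20.0344 = -1.6456
y_raw = -2.3641 - 0.15*-19.641 = 0.5821
Step 3: Project onto [-3, 3].
x_proj = clip(-1.6456) = -1.6456
y_proj = clip(0.5821) = 0.5821
Step 4: Evaluate f.
f(-1.6456, 0.5821) = 21.3316


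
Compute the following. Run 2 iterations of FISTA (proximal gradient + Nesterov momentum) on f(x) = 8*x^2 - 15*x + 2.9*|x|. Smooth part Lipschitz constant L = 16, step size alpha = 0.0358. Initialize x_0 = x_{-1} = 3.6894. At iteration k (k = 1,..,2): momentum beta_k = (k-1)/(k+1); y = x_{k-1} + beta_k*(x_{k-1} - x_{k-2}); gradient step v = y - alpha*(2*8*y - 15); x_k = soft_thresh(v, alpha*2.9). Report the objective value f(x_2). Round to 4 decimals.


FISTA on f(x) = 8*x^2 - 15*x + 2.9*|x|
L = 16, alpha = 0.0358
Iteration 1: beta = 0.0, y = 3.6894 + 0.0*(3.6894 - 3.6894) = 3.6894
  grad(y) = 44.0304, v = y - alpha*grad = 2.1131
  prox(v) = soft_thresh(2.1131, 0.1038) = 2.0093
Iteration 2: beta = 0.3333, y = 2.0093 + 0.3333*(2.0093 - 3.6894) = 1.4493
  grad(y) = 8.1881, v = y - alpha*grad = 1.1561
  prox(v) = soft_thresh(1.1561, 0.1038) = 1.0523
f(x_2) = 8*1.0523^2 - 15*1.0523 + 2.9*|1.0523| = -3.8741


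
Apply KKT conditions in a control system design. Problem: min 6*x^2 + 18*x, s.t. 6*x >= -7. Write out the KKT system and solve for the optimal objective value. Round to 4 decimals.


Step 1: Try lambda = 0 (constraint inactive).
x_unc = -18/(2*6) = -1.5
Check: 6*-1.5 = -9.0 < -7 -- violated!
Step 2: Constraint must be active: 6*x = -7
x* = -7/6 = -1.1667 (rounded; the exact value -7/6 is used below)
lambda = (2*6*(-7/6) + 18)/6 = 0.6667
Step 3: Compute optimal value.
f(x*) = 6*(-7/6)^2 + 18*(-7/6) = -12.8333


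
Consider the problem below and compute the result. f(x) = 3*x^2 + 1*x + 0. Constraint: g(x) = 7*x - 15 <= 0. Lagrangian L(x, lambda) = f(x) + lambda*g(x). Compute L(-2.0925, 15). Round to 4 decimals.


Step 1: Evaluate f(x).
f(-2.0925) = 3*(-2.0925)^2 + 1*(-2.0925) + 0 = 11.0432
Step 2: Evaluate g(x).
g(-2.0925) = 7*-2.0925 - 15 = -29.6475
Step 3: Compute Lagrangian.
L = 11.0432 + 15*-29.6475 = -433.6693


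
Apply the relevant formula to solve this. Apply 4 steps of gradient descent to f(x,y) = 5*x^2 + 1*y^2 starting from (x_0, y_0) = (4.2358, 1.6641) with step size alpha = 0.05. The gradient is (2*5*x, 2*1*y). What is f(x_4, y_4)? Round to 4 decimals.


Gradient descent on f(x,y) = 5*x^2 + 1*y^2.
Starting point: (4.2358, 1.6641), alpha = 0.05
Step 1: grad_x = 2*5*4.2358 = 42.358, grad_y = 2*1*1.6641 = 3.3282
  x_1 = 4.2358 - 0.05*42.358 = 2.1179
  y_1 = 1.6641 - 0.05*3.3282 = 1.4977
Step 2: grad_x = 2*5*2.1179 = 21.179, grad_y = 2*1*1.4977 = 2.9954
  x_2 = 2.1179 - 0.05*21.179 = 1.059
  y_2 = 1.4977 - 0.05*2.9954 = 1.3479
Step 3: grad_x = 2*5*1.059 = 10.5895, grad_y = 2*1*1.3479 = 2.6958
  x_3 = 1.059 - 0.05*10.5895 = 0.5295
  y_3 = 1.3479 - 0.05*2.6958 = 1.2131
Step 4: grad_x = 2*5*0.5295 = 5.2948, grad_y = 2*1*1.2131 = 2.4263
  x_4 = 0.5295 - 0.05*5.2948 = 0.2647
  y_4 = 1.2131 - 0.05*2.4263 = 1.0918
f(0.2647, 1.0918) = 5*0.2647^2 + 1*1.0918^2 = 1.5425


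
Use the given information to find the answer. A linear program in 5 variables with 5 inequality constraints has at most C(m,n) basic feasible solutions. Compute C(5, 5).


Each vertex corresponds to some choice of n active constraints out of m, so the number of vertices is at most C(m, n) = m! / (n!(m-n)!).
m = 5, n = 5
Numerator: 5 * 4 * 3 * 2 * 1
Denominator: 5! = 120
C(5, 5) = 1


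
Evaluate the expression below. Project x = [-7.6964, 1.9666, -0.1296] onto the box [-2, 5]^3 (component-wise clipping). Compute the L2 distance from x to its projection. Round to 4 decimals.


Project each component onto [-2, 5].
clip(-7.6964) = -2.0, clip(1.9666) = 1.9666, clip(-0.1296) = -0.1296
Projection = [-2.0, 1.9666, -0.1296]
Squared diffs: [32.449, 0.0, 0.0]
Distance = sqrt(32.449) = 5.6964


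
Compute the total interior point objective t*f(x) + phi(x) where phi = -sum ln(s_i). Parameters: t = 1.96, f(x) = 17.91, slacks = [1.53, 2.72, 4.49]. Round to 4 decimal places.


Step 1: Compute log-barrier.
ln values: [0.4253, 1.0006, 1.5019]
phi = -(0.4253 + 1.0006 + 1.5019) = -2.9278
Step 2: Compute augmented objective.
t*f(x) = 1.96*17.91 = 35.1036
Total = 35.1036 - 2.9278 = 32.1758


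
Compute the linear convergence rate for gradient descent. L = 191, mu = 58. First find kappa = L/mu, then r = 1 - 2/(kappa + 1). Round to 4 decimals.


Step 1: Compute the condition number.
kappa = L/mu = 191/58 = 3.2931
Step 2: Compute the convergence rate.
r = 1 - 2/(kappa + 1) = 1 - 2*mu/(L + mu) = (L - mu)/(L + mu) = 133/249 = 0.5341


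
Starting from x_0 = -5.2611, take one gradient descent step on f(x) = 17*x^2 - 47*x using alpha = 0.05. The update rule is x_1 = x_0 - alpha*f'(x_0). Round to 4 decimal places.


We compute the gradient at x_0 and apply the update.
f'(x) = 34*x - 47
f'(-5.2611) = 34*-5.2611 - 47 = -225.8774
x_1 = -5.2611 - 0.05*-225.8774 = 6.0328


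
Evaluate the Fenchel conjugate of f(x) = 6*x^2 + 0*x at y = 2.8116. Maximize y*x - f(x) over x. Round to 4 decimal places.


f*(y) = sup_x {y*x - a*x^2 - b*x} = sup_x {(y-b)*x - a*x^2}
FOC: (y - b) - 2a*x = 0 => x* = (y - b)/(2a)
x* = (2.8116 - 0)/(2*6) = 0.2343
f*(2.8116) = (y-b)^2/(4a) = (2.8116 - 0)^2/(4*6)
= 7.9051/24 = 0.3294


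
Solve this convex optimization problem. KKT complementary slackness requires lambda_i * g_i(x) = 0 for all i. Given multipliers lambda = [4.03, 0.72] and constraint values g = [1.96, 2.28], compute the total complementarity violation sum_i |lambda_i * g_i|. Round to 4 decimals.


KKT complementary slackness check:
lambda_1 * g_1 = 4.03 * 1.96 = 7.8988
lambda_2 * g_2 = 0.72 * 2.28 = 1.6416
Total violation = 7.8988 + 1.6416 = 9.5404


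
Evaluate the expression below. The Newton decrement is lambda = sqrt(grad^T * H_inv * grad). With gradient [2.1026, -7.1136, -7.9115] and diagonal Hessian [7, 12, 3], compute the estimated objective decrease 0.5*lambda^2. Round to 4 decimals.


Step 1: H is diagonal, so H^(-1) * g = [0.3004, -0.5928, -2.6372].
Step 2: g^T H^(-1) g = sum_i g_i^2 / H_ii
  = (2.1026)^2/7 + (-7.1136)^2/12 + (-7.9115)^2/3
  = 0.6316 + 4.2169 + 20.8639 = 25.7124
Step 3: Objective decrease = 0.5 * g^T H^(-1) g = 12.8562


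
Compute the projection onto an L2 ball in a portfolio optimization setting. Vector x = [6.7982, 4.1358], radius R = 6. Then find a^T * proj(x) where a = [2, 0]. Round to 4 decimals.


Step 1: Compute ||x|| (intermediates to 6 decimals).
||x|| = sqrt(6.7982^2 + 4.1358^2) = 7.957409
Step 2: Project.
Since ||x|| > R, scale = R/||x|| = 6/7.957409 = 0.754014, proj(x) = scale * x
proj(x) = [5.125938, 3.118451]
Step 3: Dot product.
a^T * proj(x) = 2*5.125938 + 0*3.118451 = 10.2519


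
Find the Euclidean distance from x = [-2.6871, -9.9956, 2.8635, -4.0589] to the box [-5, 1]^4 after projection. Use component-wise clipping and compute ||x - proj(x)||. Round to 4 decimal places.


Project each component onto [-5, 1].
clip(-2.6871) = -2.6871, clip(-9.9956) = -5.0, clip(2.8635) = 1.0, clip(-4.0589) = -4.0589
Projection = [-2.6871, -5.0, 1.0, -4.0589]
Squared diffs: [0.0, 24.956, 3.4726, 0.0]
Distance = sqrt(28.4286) = 5.3319


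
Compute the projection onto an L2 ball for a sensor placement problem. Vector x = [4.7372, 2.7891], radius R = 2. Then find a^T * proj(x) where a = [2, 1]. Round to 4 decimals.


Step 1: Compute ||x|| (intermediates to 6 decimals).
||x|| = sqrt(4.7372^2 + 2.7891^2) = 5.497285
Step 2: Project.
Since ||x|| > R, scale = R/||x|| = 2/5.497285 = 0.363816, proj(x) = scale * x
proj(x) = [1.723469, 1.014719]
Step 3: Dot product.
a^T * proj(x) = 2*1.723469 + 1*1.014719 = 4.4617


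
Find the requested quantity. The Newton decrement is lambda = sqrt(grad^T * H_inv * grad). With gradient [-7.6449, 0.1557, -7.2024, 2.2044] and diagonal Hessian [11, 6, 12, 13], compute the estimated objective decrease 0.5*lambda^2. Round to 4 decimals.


Step 1: H is diagonal, so H^(-1) * g = [-0.695, 0.026, -0.6002, 0.1696].
Step 2: g^T H^(-1) g = sum_i g_i^2 / H_ii
  = (-7.6449)^2/11 + (0.1557)^2/6 + (-7.2024)^2/12 + (2.2044)^2/13
  = 5.3131 + 0.004 + 4.3229 + 0.3738 = 10.0139
Step 3: Objective decrease = 0.5 * g^T H^(-1) g = 5.0069


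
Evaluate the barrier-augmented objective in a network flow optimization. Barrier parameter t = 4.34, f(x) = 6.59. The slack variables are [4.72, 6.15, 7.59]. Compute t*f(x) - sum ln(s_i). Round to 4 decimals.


Step 1: Compute log-barrier.
ln values: [1.5518, 1.8165, 2.0268]
phi = -(1.5518 + 1.8165 + 2.0268) = -5.3951
Step 2: Compute augmented objective.
t*f(x) = 4.34*6.59 = 28.6006
Total = 28.6006 - 5.3951 = 23.2055


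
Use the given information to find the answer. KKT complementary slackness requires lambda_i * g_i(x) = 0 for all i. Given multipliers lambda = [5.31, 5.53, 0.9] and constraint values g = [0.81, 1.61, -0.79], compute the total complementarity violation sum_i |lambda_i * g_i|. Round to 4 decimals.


KKT complementary slackness check:
lambda_1 * g_1 = 5.31 * 0.81 = 4.3011
lambda_2 * g_2 = 5.53 * 1.61 = 8.9033
lambda_3 * g_3 = 0.9 * -0.79 = -0.711
Total violation = 4.3011 + 8.9033 + 0.711 = 13.9154


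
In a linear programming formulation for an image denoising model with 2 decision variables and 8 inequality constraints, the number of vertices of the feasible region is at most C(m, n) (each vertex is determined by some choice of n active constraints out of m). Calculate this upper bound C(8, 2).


Each vertex corresponds to some choice of n active constraints out of m, so the number of vertices is at most C(m, n) = m! / (n!(m-n)!).
m = 8, n = 2
Numerator: 8 * 7
Denominator: 2! = 2
C(8, 2) = 28


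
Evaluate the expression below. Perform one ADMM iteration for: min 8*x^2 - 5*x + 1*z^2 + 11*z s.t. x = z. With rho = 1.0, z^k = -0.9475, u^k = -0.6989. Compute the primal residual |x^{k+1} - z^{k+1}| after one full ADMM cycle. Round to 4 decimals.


ADMM iteration with rho = 1.0, z^k = -0.9475, u^k = -0.6989
Step 1: x-update.
Minimize 8*x^2 - 5*x + (1.0/2)*(x + 0.9475 - 0.6989)^2
FOC: (2*8 + 1.0)*x = 5 + 1.0*(-0.9475 + 0.6989)
x^{k+1} = 0.2795
Step 2: z-update.
Minimize 1*z^2 + 11*z + (1.0/2)*(0.2795 - z - 0.6989)^2
FOC: (2*1 + 1.0)*z = -11 + 1.0*(0.2795 - 0.6989)
z^{k+1} = -3.8065
Step 3: u-update.
u^{k+1} = -0.6989 + 0.2795 + 3.8065 = 3.3871
Step 4: Primal residual = |0.2795 + 3.8065| = 4.086


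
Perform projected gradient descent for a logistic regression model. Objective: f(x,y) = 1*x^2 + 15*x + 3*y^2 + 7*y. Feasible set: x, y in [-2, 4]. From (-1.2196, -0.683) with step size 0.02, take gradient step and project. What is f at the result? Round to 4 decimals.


Step 1: Compute gradient at (-1.2196, -0.683).
grad_x = 2*1*-1.2196 + 15 = 12.5608
grad_y = 2*3*-0.683 + 7 = 2.902
Step 2: Gradient step.
x_raw = -1.2196 - 0.02*12.5608 = -1.4708
y_raw = -0.683 - 0.02*2.902 = -0.741
Step 3: Project onto [-2, 4].
x_proj = clip(-1.4708) = -1.4708
y_proj = clip(-0.741) = -0.741
Step 4: Evaluate f.
f(-1.4708, -0.741) = -23.4388


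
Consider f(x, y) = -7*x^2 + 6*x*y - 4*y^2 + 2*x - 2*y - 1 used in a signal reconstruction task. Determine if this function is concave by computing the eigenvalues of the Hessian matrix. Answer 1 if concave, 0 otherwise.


The Hessian of f(x,y) = -7*x^2 + 6*x*y - 4*y^2 + 2*x - 2*y - 1 is:
H = [[-14, 6], [6, -8]]
Trace = -14 - 8 = -22
Determinant = -14*-8 - (6)^2 = 76
Discriminant = (-22)^2 - 4*76 = 180.0
Eigenvalues: lambda_1 = -17.7082, lambda_2 = -4.2918
The function is concave.

1


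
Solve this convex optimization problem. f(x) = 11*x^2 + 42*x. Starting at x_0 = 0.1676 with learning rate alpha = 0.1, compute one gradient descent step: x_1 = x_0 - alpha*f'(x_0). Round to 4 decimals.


We compute the gradient at x_0 and apply the update.
f'(x) = 22*x + 42
f'(0.1676) = 22*0.1676 + 42 = 45.6872
x_1 = 0.1676 - 0.1*45.6872 = -4.4011


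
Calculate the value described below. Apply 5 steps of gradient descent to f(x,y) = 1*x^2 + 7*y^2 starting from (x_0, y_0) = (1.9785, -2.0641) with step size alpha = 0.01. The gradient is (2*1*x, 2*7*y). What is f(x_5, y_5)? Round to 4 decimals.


Gradient descent on f(x,y) = 1*x^2 + 7*y^2.
Starting point: (1.9785, -2.0641), alpha = 0.01
Step 1: grad_x = 2*1*1.9785 = 3.957, grad_y = 2*7*-2.0641 = -28.8974
  x_1 = 1.9785 - 0.01*3.957 = 1.9389
  y_1 = -2.0641 - 0.01*-28.8974 = -1.7751
Step 2: grad_x = 2*1*1.9389 = 3.8779, grad_y = 2*7*-1.7751 = -24.8518
  x_2 = 1.9389 - 0.01*3.8779 = 1.9002
  y_2 = -1.7751 - 0.01*-24.8518 = -1.5266
Step 3: grad_x = 2*1*1.9002 = 3.8003, grad_y = 2*7*-1.5266 = -21.3725
  x_3 = 1.9002 - 0.01*3.8003 = 1.8621
  y_3 = -1.5266 - 0.01*-21.3725 = -1.3129
Step 4: grad_x = 2*1*1.8621 = 3.7243, grad_y = 2*7*-1.3129 = -18.3804
  x_4 = 1.8621 - 0.01*3.7243 = 1.8249
  y_4 = -1.3129 - 0.01*-18.3804 = -1.1291
Step 5: grad_x = 2*1*1.8249 = 3.6498, grad_y = 2*7*-1.1291 = -15.8071
  x_5 = 1.8249 - 0.01*3.6498 = 1.7884
  y_5 = -1.1291 - 0.01*-15.8071 = -0.971
f(1.7884, -0.971) = 1*1.7884^2 + 7*(-0.971)^2 = 9.7984


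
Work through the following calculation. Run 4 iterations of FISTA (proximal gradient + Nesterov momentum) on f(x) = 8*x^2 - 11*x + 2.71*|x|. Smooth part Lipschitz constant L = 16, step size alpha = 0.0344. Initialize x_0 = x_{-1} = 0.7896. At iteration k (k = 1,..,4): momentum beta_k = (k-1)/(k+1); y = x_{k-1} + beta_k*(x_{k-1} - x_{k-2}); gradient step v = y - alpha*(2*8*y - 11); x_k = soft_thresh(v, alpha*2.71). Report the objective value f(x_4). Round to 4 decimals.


FISTA on f(x) = 8*x^2 - 11*x + 2.71*|x|
L = 16, alpha = 0.0344
Iteration 1: beta = 0.0, y = 0.7896 + 0.0*(0.7896 - 0.7896) = 0.7896
  grad(y) = 1.6336, v = y - alpha*grad = 0.7334
  prox(v) = soft_thresh(0.7334, 0.0932) = 0.6402
Iteration 2: beta = 0.3333, y = 0.6402 + 0.3333*(0.6402 - 0.7896) = 0.5904
  grad(y) = -1.554, v = y - alpha*grad = 0.6438
  prox(v) = soft_thresh(0.6438, 0.0932) = 0.5506
Iteration 3: beta = 0.5, y = 0.5506 + 0.5*(0.5506 - 0.6402) = 0.5058
  grad(y) = -2.9069, v = y - alpha*grad = 0.6058
  prox(v) = soft_thresh(0.6058, 0.0932) = 0.5126
Iteration 4: beta = 0.6, y = 0.5126 + 0.6*(0.5126 - 0.5506) = 0.4898
  grad(y) = -3.1634, v = y - alpha*grad = 0.5986
  prox(v) = soft_thresh(0.5986, 0.0932) = 0.5054
f(x_4) = 8*0.5054^2 - 11*0.5054 + 2.71*|0.5054| = -2.1463


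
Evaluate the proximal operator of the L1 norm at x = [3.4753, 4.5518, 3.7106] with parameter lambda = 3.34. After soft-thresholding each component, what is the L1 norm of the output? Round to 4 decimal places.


Soft-thresholding with lambda = 3.34:
prox(3.4753) = sign(3.4753)*max(|3.4753| - 3.34, 0) = 0.1353
prox(4.5518) = sign(4.5518)*max(|4.5518| - 3.34, 0) = 1.2118
prox(3.7106) = sign(3.7106)*max(|3.7106| - 3.34, 0) = 0.3706
prox(x) = [0.1353, 1.2118, 0.3706]
||prox(x)||_1 = 0.1353 + 1.2118 + 0.3706 = 1.7177


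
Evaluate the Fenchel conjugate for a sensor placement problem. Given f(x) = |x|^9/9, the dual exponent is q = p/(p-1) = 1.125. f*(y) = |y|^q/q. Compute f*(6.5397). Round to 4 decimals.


The conjugate exponent q satisfies 1/p + 1/q = 1.
p = 9, so q = 9/(9 - 1) = 1.125
|y|^q = 6.5397^1.125 = 8.2699
f*(6.5397) = 8.2699 / 1.125 = 7.3511
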